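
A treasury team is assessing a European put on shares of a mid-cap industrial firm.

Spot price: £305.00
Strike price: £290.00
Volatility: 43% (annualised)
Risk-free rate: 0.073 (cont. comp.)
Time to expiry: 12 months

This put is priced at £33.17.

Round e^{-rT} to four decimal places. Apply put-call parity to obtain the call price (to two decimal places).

£68.59

e^(−rT) = e^(−0.073·1) = 0.9296
Put-call parity: C − P = S − K·e^(−rT) = 305 − 290·0.9296 = 305 − 269.5840 = 35.4160
C = P + (C − P) = 33.17 + (35.4160) = 68.5860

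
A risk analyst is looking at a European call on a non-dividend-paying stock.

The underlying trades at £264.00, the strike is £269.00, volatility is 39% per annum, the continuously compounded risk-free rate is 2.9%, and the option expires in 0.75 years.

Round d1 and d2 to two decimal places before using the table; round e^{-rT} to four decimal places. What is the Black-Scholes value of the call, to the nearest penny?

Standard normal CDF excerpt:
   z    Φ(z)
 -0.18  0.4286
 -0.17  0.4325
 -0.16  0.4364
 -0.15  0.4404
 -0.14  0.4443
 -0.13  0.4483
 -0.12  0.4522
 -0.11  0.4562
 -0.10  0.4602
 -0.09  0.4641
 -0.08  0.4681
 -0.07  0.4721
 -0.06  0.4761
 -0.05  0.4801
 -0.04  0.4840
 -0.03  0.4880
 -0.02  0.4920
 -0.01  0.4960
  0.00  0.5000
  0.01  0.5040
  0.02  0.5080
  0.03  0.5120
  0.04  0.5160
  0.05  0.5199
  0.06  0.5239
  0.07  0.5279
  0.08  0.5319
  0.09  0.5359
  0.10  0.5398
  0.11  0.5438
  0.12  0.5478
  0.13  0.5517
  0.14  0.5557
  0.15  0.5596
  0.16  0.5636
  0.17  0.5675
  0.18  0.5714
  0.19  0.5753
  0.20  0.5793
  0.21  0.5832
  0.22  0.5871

T = 0.75;  σ√T = 0.3377
d₁ = [ln(264/269) + (0.029 + ½·0.39²)·0.75] / (σ√T) = (-0.0188 + 0.0788) / 0.3377 = 0.1777 ≈ 0.18
d₂ = 0.1777 − 0.3377 = -0.1600 ≈ -0.16
exp(−rT) = exp(−0.029·0.75) = 0.9785
N(d₁) = N(0.18) = 0.5714;  N(d₂) = N(-0.16) = 0.4364
C = 264·0.5714 − 269·0.9785·0.4364 = 150.8496 − 114.8677 = 35.9819

£35.98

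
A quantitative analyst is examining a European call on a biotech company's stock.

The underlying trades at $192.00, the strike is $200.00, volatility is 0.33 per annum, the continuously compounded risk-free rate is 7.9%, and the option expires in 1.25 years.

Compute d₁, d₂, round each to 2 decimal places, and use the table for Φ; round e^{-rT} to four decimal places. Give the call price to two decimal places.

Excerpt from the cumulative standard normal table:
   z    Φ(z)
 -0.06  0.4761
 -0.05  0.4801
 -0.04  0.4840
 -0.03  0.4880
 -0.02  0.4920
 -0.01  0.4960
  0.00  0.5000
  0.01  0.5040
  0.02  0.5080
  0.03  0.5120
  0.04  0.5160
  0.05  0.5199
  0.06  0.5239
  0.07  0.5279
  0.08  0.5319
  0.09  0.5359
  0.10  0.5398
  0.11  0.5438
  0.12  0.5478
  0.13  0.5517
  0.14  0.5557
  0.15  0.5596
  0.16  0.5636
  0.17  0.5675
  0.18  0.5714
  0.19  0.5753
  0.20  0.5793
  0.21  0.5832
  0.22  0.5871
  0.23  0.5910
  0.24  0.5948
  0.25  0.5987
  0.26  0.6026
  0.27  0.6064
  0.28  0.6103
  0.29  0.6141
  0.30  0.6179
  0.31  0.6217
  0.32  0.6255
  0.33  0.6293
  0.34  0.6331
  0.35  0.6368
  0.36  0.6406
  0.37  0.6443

σ√T = 0.33 × 1.1180 = 0.3690
d₁ = [ln(192/200) + (0.079 + 0.33²/2)·1.25] / 0.3690 = [-0.0408 + 0.1668] / 0.3690 = 0.3415 ≈ 0.34
d₂ = d₁ − σ√T = 0.3415 − 0.3690 = -0.0275 ≈ -0.03
e^(−rT) = e^(−0.079·1.25) = 0.9060
N(d₁) = N(0.34) = 0.6331;  N(d₂) = N(-0.03) = 0.4880
C = 192·0.6331 − 200·0.9060·0.4880 = 121.5552 − 88.4256 = 33.1296

$33.13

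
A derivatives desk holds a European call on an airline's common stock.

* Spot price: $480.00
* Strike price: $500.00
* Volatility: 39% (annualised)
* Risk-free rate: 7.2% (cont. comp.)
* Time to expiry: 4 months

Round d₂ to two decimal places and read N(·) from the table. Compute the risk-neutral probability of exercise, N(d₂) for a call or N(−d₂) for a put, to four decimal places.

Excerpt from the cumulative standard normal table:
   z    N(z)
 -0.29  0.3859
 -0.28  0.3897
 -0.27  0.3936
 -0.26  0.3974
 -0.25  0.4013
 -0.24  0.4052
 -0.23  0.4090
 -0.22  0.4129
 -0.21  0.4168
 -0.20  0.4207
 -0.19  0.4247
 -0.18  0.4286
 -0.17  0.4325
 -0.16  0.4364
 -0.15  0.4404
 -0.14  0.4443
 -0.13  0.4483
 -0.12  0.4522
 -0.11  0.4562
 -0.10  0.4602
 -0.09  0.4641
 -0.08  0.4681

0.4247

σ√T = 0.39·√0.3333 = 0.2252
d₁ = [ln(480/500) + (0.072 + 0.39²/2)·0.3333] / 0.2252 = [-0.0408 + 0.0494] / 0.2252 = 0.0379 ⇒ 0.04
d₂ = d₁ − σ√T = 0.0379 − 0.2252 = -0.1873 ⇒ -0.19
Risk-neutral Pr[S_T > K] = N(d₂) = N(-0.19) = 0.4247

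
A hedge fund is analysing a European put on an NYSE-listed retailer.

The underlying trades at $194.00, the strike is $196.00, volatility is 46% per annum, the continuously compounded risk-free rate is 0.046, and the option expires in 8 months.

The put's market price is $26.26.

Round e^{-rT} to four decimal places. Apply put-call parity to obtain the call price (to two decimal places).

e^(−rT) = e^(−0.046·0.6667) = 0.9698
Put-call parity: C − P = S − K·e^(−rT) = 194 − 196·0.9698 = 194 − 190.0808 = 3.9192
C = P + (C − P) = 26.26 + (3.9192) = 30.1792

$30.18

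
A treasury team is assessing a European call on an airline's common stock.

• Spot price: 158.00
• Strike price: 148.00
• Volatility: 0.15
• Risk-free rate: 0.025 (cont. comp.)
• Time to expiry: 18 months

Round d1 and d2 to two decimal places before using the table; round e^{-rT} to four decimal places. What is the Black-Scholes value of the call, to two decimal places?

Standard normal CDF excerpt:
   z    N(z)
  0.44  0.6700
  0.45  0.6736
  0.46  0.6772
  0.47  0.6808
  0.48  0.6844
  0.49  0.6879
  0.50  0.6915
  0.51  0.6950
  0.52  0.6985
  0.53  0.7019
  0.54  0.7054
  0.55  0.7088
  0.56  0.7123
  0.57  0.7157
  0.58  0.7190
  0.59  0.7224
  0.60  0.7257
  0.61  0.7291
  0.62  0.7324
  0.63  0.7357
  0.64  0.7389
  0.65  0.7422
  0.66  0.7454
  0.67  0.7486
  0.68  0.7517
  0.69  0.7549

σ√T = 0.15 × 1.2247 = 0.1837
d₁ = [ln(158/148) + (0.025 + 0.15²/2)·1.5] / 0.1837 = [0.0654 + 0.0544] / 0.1837 = 0.6519 which rounds to 0.65
d₂ = d₁ − σ√T = 0.6519 − 0.1837 = 0.4682 which rounds to 0.47
e^(−rT) = e^(−0.025·1.5) = 0.9632
C = 158·N(0.65) − 148·0.9632·N(0.47) = 158·0.7422 − 148·0.9632·0.6808 = 117.2676 − 97.0505 = 20.2171

20.22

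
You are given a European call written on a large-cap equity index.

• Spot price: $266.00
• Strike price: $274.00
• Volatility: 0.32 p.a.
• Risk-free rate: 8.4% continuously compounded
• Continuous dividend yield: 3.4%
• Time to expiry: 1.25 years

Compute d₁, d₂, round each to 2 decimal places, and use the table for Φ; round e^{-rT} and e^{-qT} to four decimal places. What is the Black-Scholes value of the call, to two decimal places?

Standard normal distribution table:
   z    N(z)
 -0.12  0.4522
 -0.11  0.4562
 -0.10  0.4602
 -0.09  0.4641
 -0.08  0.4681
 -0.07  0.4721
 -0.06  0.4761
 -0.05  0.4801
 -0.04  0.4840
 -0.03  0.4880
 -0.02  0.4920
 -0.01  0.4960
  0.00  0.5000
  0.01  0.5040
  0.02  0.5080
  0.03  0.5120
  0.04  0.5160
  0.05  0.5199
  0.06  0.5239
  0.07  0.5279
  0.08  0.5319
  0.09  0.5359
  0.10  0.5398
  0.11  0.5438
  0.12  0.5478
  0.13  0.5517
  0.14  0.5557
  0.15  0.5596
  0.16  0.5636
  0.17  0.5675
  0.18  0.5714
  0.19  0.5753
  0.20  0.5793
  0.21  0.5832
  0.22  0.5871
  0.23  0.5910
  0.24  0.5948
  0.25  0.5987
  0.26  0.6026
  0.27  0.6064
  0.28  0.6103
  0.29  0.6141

T = 1.25;  σ√T = 0.3578
d₁ = [ln(266/274) + (0.084 − 0.034 + 0.32²/2)·1.25] / 0.3578 = [-0.0296 + 0.1265] / 0.3578 = 0.2708 which rounds to 0.27
d₂ = d₁ − σ√T = 0.2708 − 0.3578 = -0.0870 which rounds to -0.09
e^(−qT) = e^(−0.034·1.25) = 0.9584;  e^(−rT) = e^(−0.084·1.25) = 0.9003
C = 266·0.9584·N(0.27) − 274·0.9003·N(-0.09) = 266·0.9584·0.6064 − 274·0.9003·0.4641 = 154.5922 − 114.4852 = 40.1070

$40.11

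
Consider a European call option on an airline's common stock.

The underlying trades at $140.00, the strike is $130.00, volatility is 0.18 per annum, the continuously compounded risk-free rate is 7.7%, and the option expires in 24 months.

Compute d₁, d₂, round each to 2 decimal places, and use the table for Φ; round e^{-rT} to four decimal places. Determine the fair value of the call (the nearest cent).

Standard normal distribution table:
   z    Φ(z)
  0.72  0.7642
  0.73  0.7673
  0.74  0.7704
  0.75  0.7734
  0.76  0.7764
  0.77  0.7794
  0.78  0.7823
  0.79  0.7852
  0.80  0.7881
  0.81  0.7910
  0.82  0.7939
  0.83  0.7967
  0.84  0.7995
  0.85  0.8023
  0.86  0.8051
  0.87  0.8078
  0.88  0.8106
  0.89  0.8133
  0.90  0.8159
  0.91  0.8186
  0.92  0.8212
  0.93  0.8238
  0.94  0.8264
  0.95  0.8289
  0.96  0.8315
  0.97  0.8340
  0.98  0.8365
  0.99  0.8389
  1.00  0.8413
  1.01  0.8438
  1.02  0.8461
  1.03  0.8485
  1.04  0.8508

σ√T = 0.18 × 1.4142 = 0.2546
d₁ = [ln(140/130) + (0.077 + ½·0.18²)·2] / (σ√T) = (0.0741 + 0.1864) / 0.2546 = 1.0234 → 1.02
d₂ = 1.0234 − 0.2546 = 0.7688 → 0.77
exp(−rT) = exp(−0.077·2) = 0.8573
N(d₁) = N(1.02) = 0.8461;  N(d₂) = N(0.77) = 0.7794
C = 140·0.8461 − 130·0.8573·0.7794 = 118.4540 − 86.8634 = 31.5906

$31.59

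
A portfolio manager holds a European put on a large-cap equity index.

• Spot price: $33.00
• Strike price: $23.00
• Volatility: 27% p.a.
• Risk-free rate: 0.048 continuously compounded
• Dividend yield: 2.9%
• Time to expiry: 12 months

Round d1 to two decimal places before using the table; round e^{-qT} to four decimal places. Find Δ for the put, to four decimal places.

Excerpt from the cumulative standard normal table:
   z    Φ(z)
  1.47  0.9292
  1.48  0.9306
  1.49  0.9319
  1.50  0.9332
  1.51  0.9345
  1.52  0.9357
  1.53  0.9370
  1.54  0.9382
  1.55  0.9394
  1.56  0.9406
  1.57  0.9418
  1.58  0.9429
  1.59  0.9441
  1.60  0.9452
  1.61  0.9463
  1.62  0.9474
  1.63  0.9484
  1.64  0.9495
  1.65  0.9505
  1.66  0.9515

σ√T = 0.27·√1 = 0.2700
d₁ = [ln(33/23) + (0.048 − 0.029 + 0.27²/2)·1] / 0.2700 = [0.3610 + 0.0554] / 0.2700 = 1.5425 which rounds to 1.54
N(d₁) = N(1.54) = 0.9382
Δ_put = e^(−qT)·(N(d₁) − 1) = 0.9714·(0.9382 − 1) = -0.0600

-0.0600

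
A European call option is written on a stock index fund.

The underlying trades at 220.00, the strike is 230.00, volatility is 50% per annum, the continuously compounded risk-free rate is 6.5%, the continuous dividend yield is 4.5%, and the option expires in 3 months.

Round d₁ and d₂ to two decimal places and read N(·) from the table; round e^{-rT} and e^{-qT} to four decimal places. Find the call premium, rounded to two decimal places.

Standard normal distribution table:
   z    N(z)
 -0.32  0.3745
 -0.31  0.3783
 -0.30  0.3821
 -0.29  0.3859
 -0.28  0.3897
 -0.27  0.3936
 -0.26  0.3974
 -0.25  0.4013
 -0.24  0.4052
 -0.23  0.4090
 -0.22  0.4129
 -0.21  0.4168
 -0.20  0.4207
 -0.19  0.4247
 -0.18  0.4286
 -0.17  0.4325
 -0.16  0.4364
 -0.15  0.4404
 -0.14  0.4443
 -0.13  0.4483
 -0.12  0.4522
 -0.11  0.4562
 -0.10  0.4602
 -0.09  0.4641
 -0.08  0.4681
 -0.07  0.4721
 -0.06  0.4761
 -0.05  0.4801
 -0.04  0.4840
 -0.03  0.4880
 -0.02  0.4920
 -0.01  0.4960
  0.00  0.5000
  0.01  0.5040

T = 0.25;  σ√T = 0.2500
d₁ = [ln(220/230) + (0.065 − 0.045 + 0.5²/2)·0.25] / 0.2500 = [-0.0445 + 0.0363] / 0.2500 = -0.0328 → -0.03
d₂ = d₁ − σ√T = -0.0328 − 0.2500 = -0.2828 → -0.28
e^(−qT) = e^(−0.045·0.25) = 0.9888;  e^(−rT) = e^(−0.065·0.25) = 0.9839
N(d₁) = N(-0.03) = 0.4880;  N(d₂) = N(-0.28) = 0.3897
C = 220·0.9888·0.4880 − 230·0.9839·0.3897 = 106.1576 − 88.1879 = 17.9696

17.97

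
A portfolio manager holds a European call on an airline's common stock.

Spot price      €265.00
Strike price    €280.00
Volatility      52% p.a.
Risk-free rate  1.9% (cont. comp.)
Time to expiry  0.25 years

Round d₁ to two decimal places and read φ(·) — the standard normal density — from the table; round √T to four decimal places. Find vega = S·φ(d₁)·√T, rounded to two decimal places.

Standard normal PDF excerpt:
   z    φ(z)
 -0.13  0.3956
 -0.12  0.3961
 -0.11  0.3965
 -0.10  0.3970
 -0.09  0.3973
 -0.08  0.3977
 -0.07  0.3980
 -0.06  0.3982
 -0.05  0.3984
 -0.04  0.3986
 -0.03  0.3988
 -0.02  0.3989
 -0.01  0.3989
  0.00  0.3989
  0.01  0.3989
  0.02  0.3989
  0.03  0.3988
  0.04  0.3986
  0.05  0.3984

σ√T = 0.52·√0.25 = 0.2600
ln(S/K) + (r + σ²/2)T = ln(265/280) + (0.019 + 0.52²/2)·0.25 = -0.0551 + 0.0386 = -0.0165
d₁ = -0.0165 / 0.2600 = -0.0635 which rounds to -0.06
√T = √0.25 = 0.5000
φ(d₁) = φ(-0.06) = 0.3982
vega = S·φ(d₁)·√T = 265·0.3982·0.5000 = 52.7615
(Call and put vega coincide under Black-Scholes.)

52.76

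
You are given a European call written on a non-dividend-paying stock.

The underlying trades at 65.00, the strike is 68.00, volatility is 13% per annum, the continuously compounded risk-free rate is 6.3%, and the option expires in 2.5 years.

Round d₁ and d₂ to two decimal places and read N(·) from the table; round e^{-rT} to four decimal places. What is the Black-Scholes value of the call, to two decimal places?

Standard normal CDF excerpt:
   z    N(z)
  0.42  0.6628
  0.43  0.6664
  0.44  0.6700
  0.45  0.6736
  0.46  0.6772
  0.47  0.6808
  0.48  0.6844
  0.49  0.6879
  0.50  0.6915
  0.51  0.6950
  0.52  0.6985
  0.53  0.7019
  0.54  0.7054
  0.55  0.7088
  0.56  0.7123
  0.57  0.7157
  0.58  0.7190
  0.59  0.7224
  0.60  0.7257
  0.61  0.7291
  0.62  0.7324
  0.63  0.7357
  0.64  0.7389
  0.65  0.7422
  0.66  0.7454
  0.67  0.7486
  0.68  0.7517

T = 2.5;  σ√T = 0.2055
d₁ = [ln(65/68) + (0.063 + ½·0.13²)·2.5] / (σ√T) = (-0.0451 + 0.1786) / 0.2055 = 0.6495 ⇒ 0.65
d₂ = 0.6495 − 0.2055 = 0.4440 ⇒ 0.44
exp(−rT) = exp(−0.063·2.5) = 0.8543
N(d₁) = N(0.65) = 0.7422;  N(d₂) = N(0.44) = 0.6700
C = 65·0.7422 − 68·0.8543·0.6700 = 48.2430 − 38.9219 = 9.3211

9.32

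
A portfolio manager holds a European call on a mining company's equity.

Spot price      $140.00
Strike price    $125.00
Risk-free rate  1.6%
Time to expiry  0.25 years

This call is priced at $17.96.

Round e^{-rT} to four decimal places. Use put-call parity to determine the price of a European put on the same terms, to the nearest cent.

$2.46

exp(−rT) = exp(−0.016·0.25) = 0.9960
Put-call parity: C − P = S − K·e^(−rT) = 140 − 125·0.9960 = 140 − 124.5000 = 15.5000
P = C − (C − P) = 17.96 − (15.5000) = 2.4600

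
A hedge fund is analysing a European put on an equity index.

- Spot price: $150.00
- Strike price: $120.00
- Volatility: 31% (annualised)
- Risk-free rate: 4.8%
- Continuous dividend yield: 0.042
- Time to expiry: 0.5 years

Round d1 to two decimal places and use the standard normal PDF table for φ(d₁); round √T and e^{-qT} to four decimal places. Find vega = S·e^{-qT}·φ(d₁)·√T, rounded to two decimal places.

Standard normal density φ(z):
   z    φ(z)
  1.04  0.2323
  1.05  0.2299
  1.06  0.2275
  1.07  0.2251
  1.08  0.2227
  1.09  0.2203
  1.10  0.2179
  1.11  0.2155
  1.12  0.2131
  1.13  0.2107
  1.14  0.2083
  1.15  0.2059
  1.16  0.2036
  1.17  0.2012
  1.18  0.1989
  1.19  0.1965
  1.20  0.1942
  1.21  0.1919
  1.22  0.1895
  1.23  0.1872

σ√T = 0.31·√0.5 = 0.2192
d₁ = [ln(150/120) + (0.048 − 0.042 + 0.31²/2)·0.5] / 0.2192 = [0.2231 + 0.0270] / 0.2192 = 1.1413 ⇒ 1.14
√T = √0.5 = 0.7071
φ(d₁) = φ(1.14) = 0.2083
exp(−qT) = exp(−0.042·0.5) = 0.9792
vega = S·exp(−qT)·φ(d₁)·√T = 150·0.9792·0.2083·0.7071 = 21.6338

21.63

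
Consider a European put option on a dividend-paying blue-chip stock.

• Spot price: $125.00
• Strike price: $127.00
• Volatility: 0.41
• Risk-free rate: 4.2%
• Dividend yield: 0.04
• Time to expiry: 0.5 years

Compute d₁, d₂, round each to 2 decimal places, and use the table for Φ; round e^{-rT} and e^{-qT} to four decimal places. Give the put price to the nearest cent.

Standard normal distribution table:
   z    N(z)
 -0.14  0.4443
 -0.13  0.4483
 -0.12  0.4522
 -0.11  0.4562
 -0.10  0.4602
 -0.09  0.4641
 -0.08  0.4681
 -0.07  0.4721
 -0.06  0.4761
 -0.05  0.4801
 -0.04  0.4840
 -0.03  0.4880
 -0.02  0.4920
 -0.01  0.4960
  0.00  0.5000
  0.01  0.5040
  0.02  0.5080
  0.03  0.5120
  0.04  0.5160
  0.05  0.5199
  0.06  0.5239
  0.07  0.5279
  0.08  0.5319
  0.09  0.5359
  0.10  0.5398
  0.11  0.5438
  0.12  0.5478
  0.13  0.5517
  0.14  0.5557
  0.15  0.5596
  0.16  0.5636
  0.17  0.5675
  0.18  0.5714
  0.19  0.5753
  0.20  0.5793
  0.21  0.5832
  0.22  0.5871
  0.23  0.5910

T = 0.5;  σ√T = 0.2899
d₁ = [ln(125/127) + (0.042 − 0.04 + 0.41²/2)·0.5] / 0.2899 = [-0.0159 + 0.0430] / 0.2899 = 0.0937 → 0.09
d₂ = d₁ − σ√T = 0.0937 − 0.2899 = -0.1963 → -0.20
e^(−qT) = e^(−0.04·0.5) = 0.9802;  e^(−rT) = e^(−0.042·0.5) = 0.9792
P = 127·0.9792·N(0.20) − 125·0.9802·N(-0.09) = 127·0.9792·0.5793 − 125·0.9802·0.4641 = 72.0408 − 56.8639 = 15.1770

$15.18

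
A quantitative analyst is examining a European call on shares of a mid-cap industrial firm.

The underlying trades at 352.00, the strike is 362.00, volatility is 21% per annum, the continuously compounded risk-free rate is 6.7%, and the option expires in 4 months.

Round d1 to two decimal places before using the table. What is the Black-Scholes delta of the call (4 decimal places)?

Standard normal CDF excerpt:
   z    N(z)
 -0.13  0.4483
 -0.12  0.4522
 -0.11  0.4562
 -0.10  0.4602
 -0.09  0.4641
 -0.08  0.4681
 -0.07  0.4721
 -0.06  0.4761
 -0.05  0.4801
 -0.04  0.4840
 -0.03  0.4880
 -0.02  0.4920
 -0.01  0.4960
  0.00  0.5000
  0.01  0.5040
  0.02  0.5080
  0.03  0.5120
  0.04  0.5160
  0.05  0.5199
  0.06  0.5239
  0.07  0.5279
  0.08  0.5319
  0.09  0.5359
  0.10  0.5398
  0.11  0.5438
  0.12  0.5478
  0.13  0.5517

T = 0.3333;  σ√T = 0.1212
d₁ = [ln(352/362) + (0.067 + 0.21²/2)·0.3333] / 0.1212 = [-0.0280 + 0.0297] / 0.1212 = 0.0138 ⇒ 0.01
N(d₁) = N(0.01) = 0.5040
Δ_call = N(d₁) = 0.5040

0.5040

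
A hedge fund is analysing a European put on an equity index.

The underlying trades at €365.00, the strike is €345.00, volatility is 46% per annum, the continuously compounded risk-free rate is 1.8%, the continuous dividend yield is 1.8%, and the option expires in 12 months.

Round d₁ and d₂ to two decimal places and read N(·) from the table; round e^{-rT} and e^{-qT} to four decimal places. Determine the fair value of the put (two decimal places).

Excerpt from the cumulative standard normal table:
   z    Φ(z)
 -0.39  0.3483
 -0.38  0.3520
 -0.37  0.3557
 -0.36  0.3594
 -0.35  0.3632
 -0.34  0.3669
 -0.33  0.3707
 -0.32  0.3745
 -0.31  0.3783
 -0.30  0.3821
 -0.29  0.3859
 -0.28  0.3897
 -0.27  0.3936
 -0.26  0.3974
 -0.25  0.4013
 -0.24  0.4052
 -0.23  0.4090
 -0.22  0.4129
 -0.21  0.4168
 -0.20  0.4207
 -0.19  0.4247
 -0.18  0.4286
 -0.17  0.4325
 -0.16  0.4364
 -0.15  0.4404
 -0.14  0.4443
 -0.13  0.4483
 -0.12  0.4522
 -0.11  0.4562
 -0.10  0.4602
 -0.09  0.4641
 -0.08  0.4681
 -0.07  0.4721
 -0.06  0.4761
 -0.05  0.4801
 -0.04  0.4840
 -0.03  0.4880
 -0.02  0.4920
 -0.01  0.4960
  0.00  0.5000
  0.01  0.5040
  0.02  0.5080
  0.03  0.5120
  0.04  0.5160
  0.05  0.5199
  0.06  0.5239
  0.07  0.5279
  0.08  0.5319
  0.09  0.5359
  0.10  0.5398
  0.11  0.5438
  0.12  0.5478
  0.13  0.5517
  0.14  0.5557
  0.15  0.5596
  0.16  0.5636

σ√T = 0.46·√1 = 0.4600
d₁ = [ln(365/345) + (0.018 − 0.018 + 0.46²/2)·1] / 0.4600 = [0.0564 + 0.1058] / 0.4600 = 0.3525 ≈ 0.35
d₂ = d₁ − σ√T = 0.3525 − 0.4600 = -0.1075 ≈ -0.11
e^(−qT) = e^(−0.018·1) = 0.9822;  e^(−rT) = e^(−0.018·1) = 0.9822
N(−d₂) = N(0.11) = 0.5438;  N(−d₁) = N(-0.35) = 0.3632
P = 345·0.9822·0.5438 − 365·0.9822·0.3632 = 184.2715 − 130.2083 = 54.0632

€54.06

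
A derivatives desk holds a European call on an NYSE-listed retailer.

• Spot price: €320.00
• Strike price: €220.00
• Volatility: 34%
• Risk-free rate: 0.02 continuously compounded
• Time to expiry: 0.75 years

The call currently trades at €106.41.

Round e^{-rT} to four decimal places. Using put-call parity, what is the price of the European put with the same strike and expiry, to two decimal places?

€3.13

exp(−rT) = exp(−0.02·0.75) = 0.9851
Put-call parity: C − P = S − K·e^(−rT) = 320 − 220·0.9851 = 320 − 216.7220 = 103.2780
P = C − (C − P) = 106.41 − (103.2780) = 3.1320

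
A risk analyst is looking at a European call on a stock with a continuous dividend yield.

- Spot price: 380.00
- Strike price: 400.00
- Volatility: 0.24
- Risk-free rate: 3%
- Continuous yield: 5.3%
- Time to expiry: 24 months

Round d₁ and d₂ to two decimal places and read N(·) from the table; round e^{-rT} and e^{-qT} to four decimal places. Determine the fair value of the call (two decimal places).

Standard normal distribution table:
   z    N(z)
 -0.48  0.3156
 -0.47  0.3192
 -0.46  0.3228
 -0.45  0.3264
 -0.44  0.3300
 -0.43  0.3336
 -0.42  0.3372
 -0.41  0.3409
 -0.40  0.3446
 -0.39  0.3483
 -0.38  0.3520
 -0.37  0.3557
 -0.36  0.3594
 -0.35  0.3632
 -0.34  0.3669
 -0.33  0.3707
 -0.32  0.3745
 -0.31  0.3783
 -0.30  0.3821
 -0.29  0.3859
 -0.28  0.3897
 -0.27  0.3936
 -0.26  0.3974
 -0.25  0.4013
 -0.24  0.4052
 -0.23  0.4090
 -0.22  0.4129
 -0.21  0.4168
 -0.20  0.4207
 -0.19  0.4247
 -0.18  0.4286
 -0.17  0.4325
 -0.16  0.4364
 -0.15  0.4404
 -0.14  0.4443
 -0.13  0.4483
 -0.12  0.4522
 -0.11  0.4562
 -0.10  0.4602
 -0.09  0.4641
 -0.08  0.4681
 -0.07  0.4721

σ√T = 0.24·√2 = 0.3394
d₁ = [ln(380/400) + (0.03 − 0.053 + 0.24²/2)·2] / 0.3394 = [-0.0513 + 0.0116] / 0.3394 = -0.1169 ≈ -0.12
d₂ = d₁ − σ√T = -0.1169 − 0.3394 = -0.4564 ≈ -0.46
e^(−qT) = e^(−0.053·2) = 0.8994;  e^(−rT) = e^(−0.03·2) = 0.9418
N(d₁) = N(-0.12) = 0.4522;  N(d₂) = N(-0.46) = 0.3228
C = 380·0.8994·0.4522 − 400·0.9418·0.3228 = 154.5493 − 121.6052 = 32.9441

32.94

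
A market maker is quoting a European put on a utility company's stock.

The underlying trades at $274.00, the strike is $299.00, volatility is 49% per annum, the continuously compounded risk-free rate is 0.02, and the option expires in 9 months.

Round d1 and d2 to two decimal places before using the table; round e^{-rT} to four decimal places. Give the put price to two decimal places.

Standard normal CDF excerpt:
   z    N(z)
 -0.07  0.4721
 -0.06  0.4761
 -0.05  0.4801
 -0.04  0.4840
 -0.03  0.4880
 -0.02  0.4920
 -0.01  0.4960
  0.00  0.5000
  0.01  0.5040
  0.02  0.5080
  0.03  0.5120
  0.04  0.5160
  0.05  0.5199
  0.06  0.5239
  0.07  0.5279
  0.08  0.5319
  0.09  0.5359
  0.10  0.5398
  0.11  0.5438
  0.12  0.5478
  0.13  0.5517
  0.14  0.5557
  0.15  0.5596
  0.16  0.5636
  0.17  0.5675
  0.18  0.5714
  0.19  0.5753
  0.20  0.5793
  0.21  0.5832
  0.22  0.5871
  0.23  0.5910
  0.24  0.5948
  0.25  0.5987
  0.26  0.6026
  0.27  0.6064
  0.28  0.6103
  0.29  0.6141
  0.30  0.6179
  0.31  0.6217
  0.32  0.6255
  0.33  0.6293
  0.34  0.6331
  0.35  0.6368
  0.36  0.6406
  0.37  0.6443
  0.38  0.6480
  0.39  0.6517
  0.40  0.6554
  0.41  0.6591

$58.25

σ√T = 0.49·√0.75 = 0.4244
d₁ = [ln(274/299) + (0.02 + ½·0.49²)·0.75] / (σ√T) = (-0.0873 + 0.1050) / 0.4244 = 0.0418 which rounds to 0.04
d₂ = 0.0418 − 0.4244 = -0.3826 which rounds to -0.38
exp(−rT) = exp(−0.02·0.75) = 0.9851
P = 299·0.9851·N(0.38) − 274·N(-0.04) = 299·0.9851·0.6480 − 274·0.4840 = 190.8651 − 132.6160 = 58.2491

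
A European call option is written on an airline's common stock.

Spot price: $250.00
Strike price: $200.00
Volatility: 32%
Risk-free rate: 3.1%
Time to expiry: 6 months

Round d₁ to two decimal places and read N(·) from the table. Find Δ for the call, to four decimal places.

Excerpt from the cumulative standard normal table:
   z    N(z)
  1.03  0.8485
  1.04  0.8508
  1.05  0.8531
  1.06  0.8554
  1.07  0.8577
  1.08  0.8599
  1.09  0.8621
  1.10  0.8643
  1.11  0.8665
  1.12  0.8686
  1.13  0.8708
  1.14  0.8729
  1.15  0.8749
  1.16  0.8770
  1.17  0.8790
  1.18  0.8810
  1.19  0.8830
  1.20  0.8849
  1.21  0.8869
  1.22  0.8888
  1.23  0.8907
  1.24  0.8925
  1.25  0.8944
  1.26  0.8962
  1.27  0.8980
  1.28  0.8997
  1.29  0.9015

σ√T = 0.32·√0.5 = 0.2263
d₁ = [ln(250/200) + (0.031 + ½·0.32²)·0.5] / (σ√T) = (0.2231 + 0.0411) / 0.2263 = 1.1678 ⇒ 1.17
N(d₁) = N(1.17) = 0.8790
Δ_call = N(d₁) = 0.8790

0.8790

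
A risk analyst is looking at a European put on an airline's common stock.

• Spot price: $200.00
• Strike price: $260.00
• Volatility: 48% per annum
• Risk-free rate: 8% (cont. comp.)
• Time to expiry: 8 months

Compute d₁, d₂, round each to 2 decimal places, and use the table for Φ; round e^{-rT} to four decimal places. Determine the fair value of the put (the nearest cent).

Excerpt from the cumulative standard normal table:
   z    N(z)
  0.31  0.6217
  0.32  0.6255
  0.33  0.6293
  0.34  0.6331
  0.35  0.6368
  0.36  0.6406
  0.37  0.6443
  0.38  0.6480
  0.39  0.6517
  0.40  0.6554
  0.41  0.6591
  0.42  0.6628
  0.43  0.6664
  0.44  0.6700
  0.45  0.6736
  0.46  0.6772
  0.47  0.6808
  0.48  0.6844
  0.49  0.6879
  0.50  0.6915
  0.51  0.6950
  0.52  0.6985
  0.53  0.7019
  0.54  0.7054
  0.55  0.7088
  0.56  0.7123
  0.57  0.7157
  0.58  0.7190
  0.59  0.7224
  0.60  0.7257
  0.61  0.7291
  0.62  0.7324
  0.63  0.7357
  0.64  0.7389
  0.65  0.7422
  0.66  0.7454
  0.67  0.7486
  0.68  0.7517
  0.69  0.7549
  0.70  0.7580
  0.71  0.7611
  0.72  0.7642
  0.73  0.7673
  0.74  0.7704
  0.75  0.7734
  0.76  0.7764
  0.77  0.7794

$62.52

σ√T = 0.48 × 0.8165 = 0.3919
d₁ = [ln(200/260) + (0.08 + 0.48²/2)·0.6667] / 0.3919 = [-0.2624 + 0.1301] / 0.3919 = -0.3374 ≈ -0.34
d₂ = d₁ − σ√T = -0.3374 − 0.3919 = -0.7293 ≈ -0.73
e^(−rT) = e^(−0.08·0.6667) = 0.9481
P = 260·0.9481·N(0.73) − 200·N(0.34) = 260·0.9481·0.7673 − 200·0.6331 = 189.1441 − 126.6200 = 62.5241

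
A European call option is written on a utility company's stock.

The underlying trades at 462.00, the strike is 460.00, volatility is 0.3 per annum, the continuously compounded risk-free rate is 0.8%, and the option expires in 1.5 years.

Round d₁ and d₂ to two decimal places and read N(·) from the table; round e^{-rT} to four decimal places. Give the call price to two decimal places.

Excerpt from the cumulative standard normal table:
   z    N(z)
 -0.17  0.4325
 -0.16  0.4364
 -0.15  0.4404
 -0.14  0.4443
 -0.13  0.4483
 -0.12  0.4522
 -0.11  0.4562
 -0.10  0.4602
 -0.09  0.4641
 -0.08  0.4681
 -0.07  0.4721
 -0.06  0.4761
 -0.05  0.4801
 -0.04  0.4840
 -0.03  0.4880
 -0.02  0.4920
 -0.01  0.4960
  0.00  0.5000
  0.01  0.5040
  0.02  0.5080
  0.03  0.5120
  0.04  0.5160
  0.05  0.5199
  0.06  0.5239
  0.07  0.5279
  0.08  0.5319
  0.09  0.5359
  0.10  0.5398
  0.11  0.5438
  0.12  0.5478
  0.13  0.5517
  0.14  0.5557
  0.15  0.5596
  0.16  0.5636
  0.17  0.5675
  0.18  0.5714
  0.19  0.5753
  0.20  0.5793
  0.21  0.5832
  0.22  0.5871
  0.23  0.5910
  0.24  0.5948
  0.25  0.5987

T = 1.5;  σ√T = 0.3674
d₁ = [ln(462/460) + (0.008 + 0.3²/2)·1.5] / 0.3674 = [0.0043 + 0.0795] / 0.3674 = 0.2282 ≈ 0.23
d₂ = d₁ − σ√T = 0.2282 − 0.3674 = -0.1392 ≈ -0.14
e^(−rT) = e^(−0.008·1.5) = 0.9881
N(d₁) = N(0.23) = 0.5910;  N(d₂) = N(-0.14) = 0.4443
C = 462·0.5910 − 460·0.9881·0.4443 = 273.0420 − 201.9459 = 71.0961

71.10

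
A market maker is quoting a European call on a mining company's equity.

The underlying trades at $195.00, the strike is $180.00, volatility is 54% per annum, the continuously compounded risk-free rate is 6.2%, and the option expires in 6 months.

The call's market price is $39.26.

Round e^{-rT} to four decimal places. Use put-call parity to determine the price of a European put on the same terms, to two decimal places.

e^(−rT) = e^(−0.062·0.5) = 0.9695
Put-call parity: C − P = S − K·e^(−rT) = 195 − 180·0.9695 = 195 − 174.5100 = 20.4900
P = C − (C − P) = 39.26 − (20.4900) = 18.7700

$18.77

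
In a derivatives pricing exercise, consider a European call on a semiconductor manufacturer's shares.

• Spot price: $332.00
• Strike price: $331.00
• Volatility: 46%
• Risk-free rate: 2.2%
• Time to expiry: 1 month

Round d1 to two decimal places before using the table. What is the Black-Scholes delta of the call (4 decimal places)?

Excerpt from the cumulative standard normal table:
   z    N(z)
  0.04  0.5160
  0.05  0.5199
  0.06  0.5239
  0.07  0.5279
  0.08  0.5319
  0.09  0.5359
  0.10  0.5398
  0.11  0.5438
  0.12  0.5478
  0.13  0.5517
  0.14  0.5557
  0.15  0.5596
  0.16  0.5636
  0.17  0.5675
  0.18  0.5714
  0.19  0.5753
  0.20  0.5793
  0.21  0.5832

σ√T = 0.46 × 0.2887 = 0.1328
d₁ = [ln(332/331) + (0.022 + 0.46²/2)·0.08333] / 0.1328 = [0.0030 + 0.0106] / 0.1328 = 0.1029 → 0.10
N(d₁) = N(0.10) = 0.5398
Δ_call = N(d₁) = 0.5398

0.5398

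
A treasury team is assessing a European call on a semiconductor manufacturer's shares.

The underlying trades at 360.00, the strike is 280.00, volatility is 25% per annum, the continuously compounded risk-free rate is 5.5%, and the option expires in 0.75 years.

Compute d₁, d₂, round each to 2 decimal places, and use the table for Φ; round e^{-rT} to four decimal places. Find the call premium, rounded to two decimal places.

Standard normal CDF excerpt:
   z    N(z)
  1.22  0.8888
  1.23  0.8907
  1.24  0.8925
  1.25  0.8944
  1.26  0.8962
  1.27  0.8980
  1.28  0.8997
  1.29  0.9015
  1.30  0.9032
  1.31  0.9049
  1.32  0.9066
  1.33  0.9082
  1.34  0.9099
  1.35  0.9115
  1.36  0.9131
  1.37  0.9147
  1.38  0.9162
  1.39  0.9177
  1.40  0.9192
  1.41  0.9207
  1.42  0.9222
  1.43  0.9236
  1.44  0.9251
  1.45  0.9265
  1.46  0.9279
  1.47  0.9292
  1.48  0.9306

94.24

σ√T = 0.25·√0.75 = 0.2165
d₁ = [ln(360/280) + (0.055 + 0.25²/2)·0.75] / 0.2165 = [0.2513 + 0.0647] / 0.2165 = 1.4596 ≈ 1.46
d₂ = d₁ − σ√T = 1.4596 − 0.2165 = 1.2430 ≈ 1.24
exp(−rT) = exp(−0.055·0.75) = 0.9596
N(d₁) = N(1.46) = 0.9279;  N(d₂) = N(1.24) = 0.8925
C = 360·0.9279 − 280·0.9596·0.8925 = 334.0440 − 239.8040 = 94.2400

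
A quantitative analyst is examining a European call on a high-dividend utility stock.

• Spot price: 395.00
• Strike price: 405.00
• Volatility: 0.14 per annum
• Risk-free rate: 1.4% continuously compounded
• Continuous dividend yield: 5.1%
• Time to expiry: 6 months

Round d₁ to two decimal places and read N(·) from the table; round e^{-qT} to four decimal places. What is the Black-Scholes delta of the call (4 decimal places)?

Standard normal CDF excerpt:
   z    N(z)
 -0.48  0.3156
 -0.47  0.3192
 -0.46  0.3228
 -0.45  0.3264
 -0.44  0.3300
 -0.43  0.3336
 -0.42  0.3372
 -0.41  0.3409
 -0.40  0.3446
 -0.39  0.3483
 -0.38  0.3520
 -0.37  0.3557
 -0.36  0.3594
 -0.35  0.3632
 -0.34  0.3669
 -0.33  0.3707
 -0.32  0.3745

0.3395

σ√T = 0.14·√0.5 = 0.0990
d₁ = [ln(395/405) + (0.014 − 0.051 + 0.14²/2)·0.5] / 0.0990 = [-0.0250 − 0.0136] / 0.0990 = -0.3899 ⇒ -0.39
N(d₁) = N(-0.39) = 0.3483
Δ_call = exp(−qT)·N(d₁) = 0.9748·0.3483 = 0.3395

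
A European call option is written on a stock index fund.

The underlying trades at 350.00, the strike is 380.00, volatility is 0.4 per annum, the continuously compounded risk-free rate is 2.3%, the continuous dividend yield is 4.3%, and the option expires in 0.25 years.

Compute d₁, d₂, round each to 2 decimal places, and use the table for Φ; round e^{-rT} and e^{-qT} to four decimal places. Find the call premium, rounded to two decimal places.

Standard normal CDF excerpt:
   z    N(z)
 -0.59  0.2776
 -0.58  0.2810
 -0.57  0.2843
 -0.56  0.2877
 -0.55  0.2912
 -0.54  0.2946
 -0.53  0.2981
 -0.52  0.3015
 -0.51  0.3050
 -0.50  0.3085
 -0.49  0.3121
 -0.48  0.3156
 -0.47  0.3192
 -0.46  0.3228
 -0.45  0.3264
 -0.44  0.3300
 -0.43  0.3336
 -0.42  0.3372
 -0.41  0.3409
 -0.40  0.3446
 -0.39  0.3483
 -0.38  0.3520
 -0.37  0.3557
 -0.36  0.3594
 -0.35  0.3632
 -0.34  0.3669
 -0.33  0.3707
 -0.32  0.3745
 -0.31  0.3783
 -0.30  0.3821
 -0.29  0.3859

15.73

σ√T = 0.4·√0.25 = 0.2000
ln(S/K) + (r − q + σ²/2)T = ln(350/380) + (0.023 − 0.043 + 0.4²/2)·0.25 = -0.0822 + 0.0150 = -0.0672
d₁ = -0.0672 / 0.2000 = -0.3362 → -0.34
d₂ = d₁ − σ√T = -0.3362 − 0.2000 = -0.5362 → -0.54
e^(−qT) = e^(−0.043·0.25) = 0.9893;  e^(−rT) = e^(−0.023·0.25) = 0.9943
N(d₁) = N(-0.34) = 0.3669;  N(d₂) = N(-0.54) = 0.2946
C = 350·0.9893·0.3669 − 380·0.9943·0.2946 = 127.0410 − 111.3099 = 15.7311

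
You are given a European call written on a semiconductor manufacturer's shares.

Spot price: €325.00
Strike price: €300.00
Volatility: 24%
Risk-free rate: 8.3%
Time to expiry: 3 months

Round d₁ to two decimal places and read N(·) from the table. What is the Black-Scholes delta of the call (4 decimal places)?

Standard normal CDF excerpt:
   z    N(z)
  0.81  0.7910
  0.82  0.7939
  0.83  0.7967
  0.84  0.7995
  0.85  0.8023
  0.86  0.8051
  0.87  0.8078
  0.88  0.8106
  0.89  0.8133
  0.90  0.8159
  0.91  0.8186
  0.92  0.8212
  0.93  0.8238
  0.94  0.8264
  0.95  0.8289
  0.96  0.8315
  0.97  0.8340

0.8159

σ√T = 0.24 × 0.5000 = 0.1200
ln(S/K) + (r + σ²/2)T = ln(325/300) + (0.083 + 0.24²/2)·0.25 = 0.0800 + 0.0280 = 0.1080
d₁ = 0.1080 / 0.1200 = 0.8999 → 0.90
N(d₁) = N(0.90) = 0.8159
Δ_call = N(d₁) = 0.8159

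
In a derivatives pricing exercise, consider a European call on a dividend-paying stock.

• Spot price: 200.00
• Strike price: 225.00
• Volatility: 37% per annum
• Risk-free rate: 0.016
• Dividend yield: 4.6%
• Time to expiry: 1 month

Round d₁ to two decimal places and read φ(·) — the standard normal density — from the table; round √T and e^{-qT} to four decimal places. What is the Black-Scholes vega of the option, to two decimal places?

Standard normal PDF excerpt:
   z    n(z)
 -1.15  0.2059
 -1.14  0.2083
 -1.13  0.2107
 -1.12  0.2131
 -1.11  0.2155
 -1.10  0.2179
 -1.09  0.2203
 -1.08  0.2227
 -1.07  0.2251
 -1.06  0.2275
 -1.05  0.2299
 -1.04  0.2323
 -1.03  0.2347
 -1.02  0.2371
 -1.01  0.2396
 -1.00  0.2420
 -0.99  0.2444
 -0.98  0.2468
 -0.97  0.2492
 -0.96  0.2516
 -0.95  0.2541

12.95

T = 0.08333;  σ√T = 0.1068
ln(S/K) + (r − q + σ²/2)T = ln(200/225) + (0.016 − 0.046 + 0.37²/2)·0.08333 = -0.1178 + 0.0032 = -0.1146
d₁ = -0.1146 / 0.1068 = -1.0727 ≈ -1.07
√T = √0.08333 = 0.2887
φ(d₁) = φ(-1.07) = 0.2251
e^(−qT) = e^(−0.046·0.08333) = 0.9962
vega = S·e^(−qT)·φ(d₁)·√T = 200·0.9962·0.2251·0.2887 = 12.9479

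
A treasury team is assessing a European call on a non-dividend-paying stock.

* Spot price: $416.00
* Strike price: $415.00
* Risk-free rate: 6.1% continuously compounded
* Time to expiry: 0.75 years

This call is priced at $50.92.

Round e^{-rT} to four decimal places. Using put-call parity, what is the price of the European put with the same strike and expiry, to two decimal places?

exp(−rT) = exp(−0.061·0.75) = 0.9553
Put-call parity: C − P = S − K·e^(−rT) = 416 − 415·0.9553 = 416 − 396.4495 = 19.5505
P = C − (C − P) = 50.92 − (19.5505) = 31.3695

$31.37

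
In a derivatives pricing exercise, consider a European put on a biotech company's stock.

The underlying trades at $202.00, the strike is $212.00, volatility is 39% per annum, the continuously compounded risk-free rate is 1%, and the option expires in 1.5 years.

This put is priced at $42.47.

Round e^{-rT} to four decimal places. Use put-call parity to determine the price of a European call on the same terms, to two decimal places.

exp(−rT) = exp(−0.01·1.5) = 0.9851
Put-call parity: C − P = S − K·e^(−rT) = 202 − 212·0.9851 = 202 − 208.8412 = -6.8412
C = P + (C − P) = 42.47 + (-6.8412) = 35.6288

$35.63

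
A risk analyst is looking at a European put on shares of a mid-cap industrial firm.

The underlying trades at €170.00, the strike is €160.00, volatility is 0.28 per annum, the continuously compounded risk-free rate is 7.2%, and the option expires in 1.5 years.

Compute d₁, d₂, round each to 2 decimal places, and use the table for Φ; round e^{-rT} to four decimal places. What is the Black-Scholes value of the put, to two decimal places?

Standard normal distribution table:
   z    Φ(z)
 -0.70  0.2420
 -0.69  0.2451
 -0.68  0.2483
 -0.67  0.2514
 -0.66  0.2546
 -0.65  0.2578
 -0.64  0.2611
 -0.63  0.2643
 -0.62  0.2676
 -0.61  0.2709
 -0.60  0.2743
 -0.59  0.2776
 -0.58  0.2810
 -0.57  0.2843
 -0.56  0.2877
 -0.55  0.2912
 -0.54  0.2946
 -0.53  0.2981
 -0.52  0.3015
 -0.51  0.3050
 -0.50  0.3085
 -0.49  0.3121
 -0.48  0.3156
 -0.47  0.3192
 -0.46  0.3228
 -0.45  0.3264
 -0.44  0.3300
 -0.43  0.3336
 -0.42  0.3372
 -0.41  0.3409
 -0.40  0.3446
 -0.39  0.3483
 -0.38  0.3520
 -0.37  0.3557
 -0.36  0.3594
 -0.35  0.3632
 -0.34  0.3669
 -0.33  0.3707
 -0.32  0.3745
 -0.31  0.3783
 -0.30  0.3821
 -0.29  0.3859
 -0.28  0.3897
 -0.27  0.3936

σ√T = 0.28·√1.5 = 0.3429
ln(S/K) + (r + σ²/2)T = ln(170/160) + (0.072 + 0.28²/2)·1.5 = 0.0606 + 0.1668 = 0.2274
d₁ = 0.2274 / 0.3429 = 0.6632 which rounds to 0.66
d₂ = d₁ − σ√T = 0.6632 − 0.3429 = 0.3203 which rounds to 0.32
exp(−rT) = exp(−0.072·1.5) = 0.8976
N(−d₂) = N(-0.32) = 0.3745;  N(−d₁) = N(-0.66) = 0.2546
P = 160·0.8976·0.3745 − 170·0.2546 = 53.7842 − 43.2820 = 10.5022

€10.50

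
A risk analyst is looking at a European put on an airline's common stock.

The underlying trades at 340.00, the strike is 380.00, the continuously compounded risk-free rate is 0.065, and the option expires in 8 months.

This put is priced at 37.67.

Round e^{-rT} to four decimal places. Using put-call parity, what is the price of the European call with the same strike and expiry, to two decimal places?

13.78

e^(−rT) = e^(−0.065·0.6667) = 0.9576
Put-call parity: C − P = S − K·e^(−rT) = 340 − 380·0.9576 = 340 − 363.8880 = -23.8880
C = P + (C − P) = 37.67 + (-23.8880) = 13.7820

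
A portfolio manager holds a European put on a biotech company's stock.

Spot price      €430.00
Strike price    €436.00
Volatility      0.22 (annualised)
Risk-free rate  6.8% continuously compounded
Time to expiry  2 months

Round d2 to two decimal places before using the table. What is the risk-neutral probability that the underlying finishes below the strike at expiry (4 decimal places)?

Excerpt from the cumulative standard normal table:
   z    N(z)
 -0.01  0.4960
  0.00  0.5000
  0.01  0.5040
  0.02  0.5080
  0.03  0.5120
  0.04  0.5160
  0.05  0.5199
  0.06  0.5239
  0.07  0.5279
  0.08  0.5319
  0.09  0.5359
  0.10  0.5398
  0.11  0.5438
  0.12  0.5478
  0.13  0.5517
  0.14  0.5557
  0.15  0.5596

σ√T = 0.22·√0.1667 = 0.0898
ln(S/K) + (r + σ²/2)T = ln(430/436) + (0.068 + 0.22²/2)·0.1667 = -0.0139 + 0.0154 = 0.0015
d₁ = 0.0015 / 0.0898 = 0.0168 → 0.02
d₂ = d₁ − σ√T = 0.0168 − 0.0898 = -0.0730 → -0.07
Risk-neutral Pr[S_T < K] = N(−d₂) = N(0.07) = 0.5279

0.5279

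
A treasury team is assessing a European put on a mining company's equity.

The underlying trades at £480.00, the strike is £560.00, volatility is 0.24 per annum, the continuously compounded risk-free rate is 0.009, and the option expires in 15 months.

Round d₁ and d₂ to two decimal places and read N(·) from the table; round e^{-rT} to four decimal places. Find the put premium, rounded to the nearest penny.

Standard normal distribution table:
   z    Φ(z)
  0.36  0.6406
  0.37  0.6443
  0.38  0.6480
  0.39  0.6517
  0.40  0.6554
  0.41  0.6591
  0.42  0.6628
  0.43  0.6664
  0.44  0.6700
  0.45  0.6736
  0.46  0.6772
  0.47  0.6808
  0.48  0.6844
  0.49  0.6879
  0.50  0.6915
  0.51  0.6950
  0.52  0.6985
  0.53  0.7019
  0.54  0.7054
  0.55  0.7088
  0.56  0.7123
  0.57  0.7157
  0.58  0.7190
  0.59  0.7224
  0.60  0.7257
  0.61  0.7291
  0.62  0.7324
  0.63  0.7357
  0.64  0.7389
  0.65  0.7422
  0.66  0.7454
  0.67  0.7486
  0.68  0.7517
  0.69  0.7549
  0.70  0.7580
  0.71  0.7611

T = 1.25;  σ√T = 0.2683
ln(S/K) + (r + σ²/2)T = ln(480/560) + (0.009 + 0.24²/2)·1.25 = -0.1542 + 0.0473 = -0.1069
d₁ = -0.1069 / 0.2683 = -0.3984 ⇒ -0.40
d₂ = d₁ − σ√T = -0.3984 − 0.2683 = -0.6667 ⇒ -0.67
exp(−rT) = exp(−0.009·1.25) = 0.9888
P = 560·0.9888·N(0.67) − 480·N(0.40) = 560·0.9888·0.7486 − 480·0.6554 = 414.5208 − 314.5920 = 99.9288

£99.93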